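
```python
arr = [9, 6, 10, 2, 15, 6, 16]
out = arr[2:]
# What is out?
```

arr has length 7. The slice arr[2:] selects indices [2, 3, 4, 5, 6] (2->10, 3->2, 4->15, 5->6, 6->16), giving [10, 2, 15, 6, 16].

[10, 2, 15, 6, 16]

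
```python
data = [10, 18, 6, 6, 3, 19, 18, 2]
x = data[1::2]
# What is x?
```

data has length 8. The slice data[1::2] selects indices [1, 3, 5, 7] (1->18, 3->6, 5->19, 7->2), giving [18, 6, 19, 2].

[18, 6, 19, 2]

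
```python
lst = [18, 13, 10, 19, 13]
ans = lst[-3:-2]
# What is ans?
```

lst has length 5. The slice lst[-3:-2] selects indices [2] (2->10), giving [10].

[10]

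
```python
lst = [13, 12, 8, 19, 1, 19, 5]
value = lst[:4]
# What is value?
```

lst has length 7. The slice lst[:4] selects indices [0, 1, 2, 3] (0->13, 1->12, 2->8, 3->19), giving [13, 12, 8, 19].

[13, 12, 8, 19]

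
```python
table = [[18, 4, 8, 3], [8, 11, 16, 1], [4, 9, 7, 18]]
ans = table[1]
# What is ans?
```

table has 3 rows. Row 1 is [8, 11, 16, 1].

[8, 11, 16, 1]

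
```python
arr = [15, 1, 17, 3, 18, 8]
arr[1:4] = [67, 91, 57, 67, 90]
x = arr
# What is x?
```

arr starts as [15, 1, 17, 3, 18, 8] (length 6). The slice arr[1:4] covers indices [1, 2, 3] with values [1, 17, 3]. Replacing that slice with [67, 91, 57, 67, 90] (different length) produces [15, 67, 91, 57, 67, 90, 18, 8].

[15, 67, 91, 57, 67, 90, 18, 8]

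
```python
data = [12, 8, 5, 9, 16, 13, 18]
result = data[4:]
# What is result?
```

data has length 7. The slice data[4:] selects indices [4, 5, 6] (4->16, 5->13, 6->18), giving [16, 13, 18].

[16, 13, 18]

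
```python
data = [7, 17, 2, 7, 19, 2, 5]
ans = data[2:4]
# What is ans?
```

data has length 7. The slice data[2:4] selects indices [2, 3] (2->2, 3->7), giving [2, 7].

[2, 7]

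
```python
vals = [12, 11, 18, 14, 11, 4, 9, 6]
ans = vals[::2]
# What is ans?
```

vals has length 8. The slice vals[::2] selects indices [0, 2, 4, 6] (0->12, 2->18, 4->11, 6->9), giving [12, 18, 11, 9].

[12, 18, 11, 9]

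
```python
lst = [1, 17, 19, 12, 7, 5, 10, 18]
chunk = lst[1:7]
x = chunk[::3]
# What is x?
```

lst has length 8. The slice lst[1:7] selects indices [1, 2, 3, 4, 5, 6] (1->17, 2->19, 3->12, 4->7, 5->5, 6->10), giving [17, 19, 12, 7, 5, 10]. So chunk = [17, 19, 12, 7, 5, 10]. chunk has length 6. The slice chunk[::3] selects indices [0, 3] (0->17, 3->7), giving [17, 7].

[17, 7]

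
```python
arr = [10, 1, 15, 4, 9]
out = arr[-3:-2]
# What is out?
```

arr has length 5. The slice arr[-3:-2] selects indices [2] (2->15), giving [15].

[15]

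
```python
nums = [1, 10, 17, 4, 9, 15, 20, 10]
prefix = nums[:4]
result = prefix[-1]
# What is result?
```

nums has length 8. The slice nums[:4] selects indices [0, 1, 2, 3] (0->1, 1->10, 2->17, 3->4), giving [1, 10, 17, 4]. So prefix = [1, 10, 17, 4]. Then prefix[-1] = 4.

4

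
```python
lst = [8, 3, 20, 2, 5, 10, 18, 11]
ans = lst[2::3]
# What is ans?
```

lst has length 8. The slice lst[2::3] selects indices [2, 5] (2->20, 5->10), giving [20, 10].

[20, 10]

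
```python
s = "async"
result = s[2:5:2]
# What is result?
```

s has length 5. The slice s[2:5:2] selects indices [2, 4] (2->'y', 4->'c'), giving 'yc'.

'yc'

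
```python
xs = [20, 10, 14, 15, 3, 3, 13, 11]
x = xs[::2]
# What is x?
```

xs has length 8. The slice xs[::2] selects indices [0, 2, 4, 6] (0->20, 2->14, 4->3, 6->13), giving [20, 14, 3, 13].

[20, 14, 3, 13]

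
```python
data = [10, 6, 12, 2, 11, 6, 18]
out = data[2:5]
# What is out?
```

data has length 7. The slice data[2:5] selects indices [2, 3, 4] (2->12, 3->2, 4->11), giving [12, 2, 11].

[12, 2, 11]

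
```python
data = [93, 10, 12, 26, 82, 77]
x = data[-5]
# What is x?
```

data has length 6. Negative index -5 maps to positive index 6 + (-5) = 1. data[1] = 10.

10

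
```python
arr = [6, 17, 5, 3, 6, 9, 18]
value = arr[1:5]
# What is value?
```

arr has length 7. The slice arr[1:5] selects indices [1, 2, 3, 4] (1->17, 2->5, 3->3, 4->6), giving [17, 5, 3, 6].

[17, 5, 3, 6]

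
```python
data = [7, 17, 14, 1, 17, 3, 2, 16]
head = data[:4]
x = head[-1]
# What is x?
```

data has length 8. The slice data[:4] selects indices [0, 1, 2, 3] (0->7, 1->17, 2->14, 3->1), giving [7, 17, 14, 1]. So head = [7, 17, 14, 1]. Then head[-1] = 1.

1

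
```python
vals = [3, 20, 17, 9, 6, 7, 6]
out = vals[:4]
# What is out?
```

vals has length 7. The slice vals[:4] selects indices [0, 1, 2, 3] (0->3, 1->20, 2->17, 3->9), giving [3, 20, 17, 9].

[3, 20, 17, 9]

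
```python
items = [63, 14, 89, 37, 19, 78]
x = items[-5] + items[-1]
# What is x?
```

items has length 6. Negative index -5 maps to positive index 6 + (-5) = 1. items[1] = 14.
items has length 6. Negative index -1 maps to positive index 6 + (-1) = 5. items[5] = 78.
Sum: 14 + 78 = 92.

92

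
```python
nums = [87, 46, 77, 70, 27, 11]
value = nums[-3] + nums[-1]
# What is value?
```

nums has length 6. Negative index -3 maps to positive index 6 + (-3) = 3. nums[3] = 70.
nums has length 6. Negative index -1 maps to positive index 6 + (-1) = 5. nums[5] = 11.
Sum: 70 + 11 = 81.

81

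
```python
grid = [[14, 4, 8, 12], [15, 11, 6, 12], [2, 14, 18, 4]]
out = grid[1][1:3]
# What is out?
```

grid[1] = [15, 11, 6, 12]. grid[1] has length 4. The slice grid[1][1:3] selects indices [1, 2] (1->11, 2->6), giving [11, 6].

[11, 6]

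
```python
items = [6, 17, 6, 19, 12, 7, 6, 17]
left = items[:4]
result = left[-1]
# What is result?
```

items has length 8. The slice items[:4] selects indices [0, 1, 2, 3] (0->6, 1->17, 2->6, 3->19), giving [6, 17, 6, 19]. So left = [6, 17, 6, 19]. Then left[-1] = 19.

19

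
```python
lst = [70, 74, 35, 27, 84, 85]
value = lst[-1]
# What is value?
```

lst has length 6. Negative index -1 maps to positive index 6 + (-1) = 5. lst[5] = 85.

85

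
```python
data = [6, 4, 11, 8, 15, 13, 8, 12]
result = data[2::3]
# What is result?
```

data has length 8. The slice data[2::3] selects indices [2, 5] (2->11, 5->13), giving [11, 13].

[11, 13]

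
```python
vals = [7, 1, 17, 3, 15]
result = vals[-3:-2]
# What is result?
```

vals has length 5. The slice vals[-3:-2] selects indices [2] (2->17), giving [17].

[17]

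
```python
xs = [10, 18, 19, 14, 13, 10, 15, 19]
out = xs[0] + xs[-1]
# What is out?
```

xs has length 8. xs[0] = 10.
xs has length 8. Negative index -1 maps to positive index 8 + (-1) = 7. xs[7] = 19.
Sum: 10 + 19 = 29.

29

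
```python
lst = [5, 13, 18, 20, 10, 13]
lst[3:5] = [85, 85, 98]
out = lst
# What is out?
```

lst starts as [5, 13, 18, 20, 10, 13] (length 6). The slice lst[3:5] covers indices [3, 4] with values [20, 10]. Replacing that slice with [85, 85, 98] (different length) produces [5, 13, 18, 85, 85, 98, 13].

[5, 13, 18, 85, 85, 98, 13]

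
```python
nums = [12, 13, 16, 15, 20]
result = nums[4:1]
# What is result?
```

nums has length 5. The slice nums[4:1] resolves to an empty index range, so the result is [].

[]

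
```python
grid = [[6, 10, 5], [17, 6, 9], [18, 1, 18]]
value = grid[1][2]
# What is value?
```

grid[1] = [17, 6, 9]. Taking column 2 of that row yields 9.

9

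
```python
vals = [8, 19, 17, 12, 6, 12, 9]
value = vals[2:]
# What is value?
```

vals has length 7. The slice vals[2:] selects indices [2, 3, 4, 5, 6] (2->17, 3->12, 4->6, 5->12, 6->9), giving [17, 12, 6, 12, 9].

[17, 12, 6, 12, 9]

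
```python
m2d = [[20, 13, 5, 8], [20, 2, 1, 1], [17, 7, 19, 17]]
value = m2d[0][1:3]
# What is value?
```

m2d[0] = [20, 13, 5, 8]. m2d[0] has length 4. The slice m2d[0][1:3] selects indices [1, 2] (1->13, 2->5), giving [13, 5].

[13, 5]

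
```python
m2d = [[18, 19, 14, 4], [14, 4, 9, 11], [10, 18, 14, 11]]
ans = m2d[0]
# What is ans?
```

m2d has 3 rows. Row 0 is [18, 19, 14, 4].

[18, 19, 14, 4]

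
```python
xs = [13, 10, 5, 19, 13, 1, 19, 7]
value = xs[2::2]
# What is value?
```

xs has length 8. The slice xs[2::2] selects indices [2, 4, 6] (2->5, 4->13, 6->19), giving [5, 13, 19].

[5, 13, 19]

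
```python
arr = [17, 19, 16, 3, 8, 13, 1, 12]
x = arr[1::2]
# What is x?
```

arr has length 8. The slice arr[1::2] selects indices [1, 3, 5, 7] (1->19, 3->3, 5->13, 7->12), giving [19, 3, 13, 12].

[19, 3, 13, 12]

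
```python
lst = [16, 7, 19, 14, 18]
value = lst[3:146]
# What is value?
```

lst has length 5. The slice lst[3:146] selects indices [3, 4] (3->14, 4->18), giving [14, 18].

[14, 18]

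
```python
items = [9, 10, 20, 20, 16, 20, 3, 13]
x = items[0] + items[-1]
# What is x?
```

items has length 8. items[0] = 9.
items has length 8. Negative index -1 maps to positive index 8 + (-1) = 7. items[7] = 13.
Sum: 9 + 13 = 22.

22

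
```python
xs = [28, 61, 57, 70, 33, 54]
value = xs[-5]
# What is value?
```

xs has length 6. Negative index -5 maps to positive index 6 + (-5) = 1. xs[1] = 61.

61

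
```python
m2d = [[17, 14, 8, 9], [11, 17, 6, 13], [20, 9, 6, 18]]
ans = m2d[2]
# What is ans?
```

m2d has 3 rows. Row 2 is [20, 9, 6, 18].

[20, 9, 6, 18]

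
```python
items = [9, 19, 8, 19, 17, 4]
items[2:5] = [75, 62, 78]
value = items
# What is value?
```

items starts as [9, 19, 8, 19, 17, 4] (length 6). The slice items[2:5] covers indices [2, 3, 4] with values [8, 19, 17]. Replacing that slice with [75, 62, 78] (same length) produces [9, 19, 75, 62, 78, 4].

[9, 19, 75, 62, 78, 4]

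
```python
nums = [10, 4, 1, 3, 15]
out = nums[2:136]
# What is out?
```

nums has length 5. The slice nums[2:136] selects indices [2, 3, 4] (2->1, 3->3, 4->15), giving [1, 3, 15].

[1, 3, 15]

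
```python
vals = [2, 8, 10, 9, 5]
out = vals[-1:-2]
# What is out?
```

vals has length 5. The slice vals[-1:-2] resolves to an empty index range, so the result is [].

[]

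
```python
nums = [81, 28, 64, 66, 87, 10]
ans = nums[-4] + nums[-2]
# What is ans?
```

nums has length 6. Negative index -4 maps to positive index 6 + (-4) = 2. nums[2] = 64.
nums has length 6. Negative index -2 maps to positive index 6 + (-2) = 4. nums[4] = 87.
Sum: 64 + 87 = 151.

151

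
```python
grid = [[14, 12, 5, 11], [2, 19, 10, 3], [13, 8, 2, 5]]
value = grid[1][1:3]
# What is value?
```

grid[1] = [2, 19, 10, 3]. grid[1] has length 4. The slice grid[1][1:3] selects indices [1, 2] (1->19, 2->10), giving [19, 10].

[19, 10]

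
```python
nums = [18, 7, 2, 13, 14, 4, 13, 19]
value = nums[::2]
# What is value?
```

nums has length 8. The slice nums[::2] selects indices [0, 2, 4, 6] (0->18, 2->2, 4->14, 6->13), giving [18, 2, 14, 13].

[18, 2, 14, 13]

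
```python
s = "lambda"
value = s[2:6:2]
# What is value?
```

s has length 6. The slice s[2:6:2] selects indices [2, 4] (2->'m', 4->'d'), giving 'md'.

'md'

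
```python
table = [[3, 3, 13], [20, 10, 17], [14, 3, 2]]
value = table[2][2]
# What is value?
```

table[2] = [14, 3, 2]. Taking column 2 of that row yields 2.

2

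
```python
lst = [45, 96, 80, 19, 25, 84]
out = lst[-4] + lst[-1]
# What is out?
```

lst has length 6. Negative index -4 maps to positive index 6 + (-4) = 2. lst[2] = 80.
lst has length 6. Negative index -1 maps to positive index 6 + (-1) = 5. lst[5] = 84.
Sum: 80 + 84 = 164.

164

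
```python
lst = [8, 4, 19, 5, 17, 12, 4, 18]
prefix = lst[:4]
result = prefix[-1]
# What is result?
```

lst has length 8. The slice lst[:4] selects indices [0, 1, 2, 3] (0->8, 1->4, 2->19, 3->5), giving [8, 4, 19, 5]. So prefix = [8, 4, 19, 5]. Then prefix[-1] = 5.

5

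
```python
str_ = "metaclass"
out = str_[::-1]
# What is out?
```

str_ has length 9. The slice str_[::-1] selects indices [8, 7, 6, 5, 4, 3, 2, 1, 0] (8->'s', 7->'s', 6->'a', 5->'l', 4->'c', 3->'a', 2->'t', 1->'e', 0->'m'), giving 'ssalcatem'.

'ssalcatem'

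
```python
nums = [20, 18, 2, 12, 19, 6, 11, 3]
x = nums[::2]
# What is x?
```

nums has length 8. The slice nums[::2] selects indices [0, 2, 4, 6] (0->20, 2->2, 4->19, 6->11), giving [20, 2, 19, 11].

[20, 2, 19, 11]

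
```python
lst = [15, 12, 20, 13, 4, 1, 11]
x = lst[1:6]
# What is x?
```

lst has length 7. The slice lst[1:6] selects indices [1, 2, 3, 4, 5] (1->12, 2->20, 3->13, 4->4, 5->1), giving [12, 20, 13, 4, 1].

[12, 20, 13, 4, 1]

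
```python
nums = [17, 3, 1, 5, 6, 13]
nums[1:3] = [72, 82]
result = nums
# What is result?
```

nums starts as [17, 3, 1, 5, 6, 13] (length 6). The slice nums[1:3] covers indices [1, 2] with values [3, 1]. Replacing that slice with [72, 82] (same length) produces [17, 72, 82, 5, 6, 13].

[17, 72, 82, 5, 6, 13]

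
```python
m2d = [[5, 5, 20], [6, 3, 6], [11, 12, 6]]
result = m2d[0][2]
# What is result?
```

m2d[0] = [5, 5, 20]. Taking column 2 of that row yields 20.

20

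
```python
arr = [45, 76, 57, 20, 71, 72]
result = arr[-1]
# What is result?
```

arr has length 6. Negative index -1 maps to positive index 6 + (-1) = 5. arr[5] = 72.

72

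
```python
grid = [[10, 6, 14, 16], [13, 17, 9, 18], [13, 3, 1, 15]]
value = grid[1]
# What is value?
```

grid has 3 rows. Row 1 is [13, 17, 9, 18].

[13, 17, 9, 18]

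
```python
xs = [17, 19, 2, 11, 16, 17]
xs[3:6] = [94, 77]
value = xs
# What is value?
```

xs starts as [17, 19, 2, 11, 16, 17] (length 6). The slice xs[3:6] covers indices [3, 4, 5] with values [11, 16, 17]. Replacing that slice with [94, 77] (different length) produces [17, 19, 2, 94, 77].

[17, 19, 2, 94, 77]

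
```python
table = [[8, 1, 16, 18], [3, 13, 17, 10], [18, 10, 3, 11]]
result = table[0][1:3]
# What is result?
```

table[0] = [8, 1, 16, 18]. table[0] has length 4. The slice table[0][1:3] selects indices [1, 2] (1->1, 2->16), giving [1, 16].

[1, 16]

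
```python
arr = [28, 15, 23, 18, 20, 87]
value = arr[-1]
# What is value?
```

arr has length 6. Negative index -1 maps to positive index 6 + (-1) = 5. arr[5] = 87.

87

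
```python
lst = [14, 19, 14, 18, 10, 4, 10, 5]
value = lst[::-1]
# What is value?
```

lst has length 8. The slice lst[::-1] selects indices [7, 6, 5, 4, 3, 2, 1, 0] (7->5, 6->10, 5->4, 4->10, 3->18, 2->14, 1->19, 0->14), giving [5, 10, 4, 10, 18, 14, 19, 14].

[5, 10, 4, 10, 18, 14, 19, 14]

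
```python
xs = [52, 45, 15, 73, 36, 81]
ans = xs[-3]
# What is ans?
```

xs has length 6. Negative index -3 maps to positive index 6 + (-3) = 3. xs[3] = 73.

73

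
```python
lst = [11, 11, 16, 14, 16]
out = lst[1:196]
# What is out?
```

lst has length 5. The slice lst[1:196] selects indices [1, 2, 3, 4] (1->11, 2->16, 3->14, 4->16), giving [11, 16, 14, 16].

[11, 16, 14, 16]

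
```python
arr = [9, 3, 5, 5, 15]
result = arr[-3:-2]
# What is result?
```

arr has length 5. The slice arr[-3:-2] selects indices [2] (2->5), giving [5].

[5]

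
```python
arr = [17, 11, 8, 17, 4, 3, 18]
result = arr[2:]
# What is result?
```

arr has length 7. The slice arr[2:] selects indices [2, 3, 4, 5, 6] (2->8, 3->17, 4->4, 5->3, 6->18), giving [8, 17, 4, 3, 18].

[8, 17, 4, 3, 18]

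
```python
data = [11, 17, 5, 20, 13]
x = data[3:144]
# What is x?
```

data has length 5. The slice data[3:144] selects indices [3, 4] (3->20, 4->13), giving [20, 13].

[20, 13]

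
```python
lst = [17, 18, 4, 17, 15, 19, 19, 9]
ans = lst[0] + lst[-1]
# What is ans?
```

lst has length 8. lst[0] = 17.
lst has length 8. Negative index -1 maps to positive index 8 + (-1) = 7. lst[7] = 9.
Sum: 17 + 9 = 26.

26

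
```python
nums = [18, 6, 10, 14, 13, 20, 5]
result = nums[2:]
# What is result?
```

nums has length 7. The slice nums[2:] selects indices [2, 3, 4, 5, 6] (2->10, 3->14, 4->13, 5->20, 6->5), giving [10, 14, 13, 20, 5].

[10, 14, 13, 20, 5]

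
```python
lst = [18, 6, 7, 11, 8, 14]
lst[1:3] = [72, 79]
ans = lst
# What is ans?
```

lst starts as [18, 6, 7, 11, 8, 14] (length 6). The slice lst[1:3] covers indices [1, 2] with values [6, 7]. Replacing that slice with [72, 79] (same length) produces [18, 72, 79, 11, 8, 14].

[18, 72, 79, 11, 8, 14]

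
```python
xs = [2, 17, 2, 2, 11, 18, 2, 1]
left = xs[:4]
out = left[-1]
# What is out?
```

xs has length 8. The slice xs[:4] selects indices [0, 1, 2, 3] (0->2, 1->17, 2->2, 3->2), giving [2, 17, 2, 2]. So left = [2, 17, 2, 2]. Then left[-1] = 2.

2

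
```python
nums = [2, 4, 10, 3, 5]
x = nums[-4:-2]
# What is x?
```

nums has length 5. The slice nums[-4:-2] selects indices [1, 2] (1->4, 2->10), giving [4, 10].

[4, 10]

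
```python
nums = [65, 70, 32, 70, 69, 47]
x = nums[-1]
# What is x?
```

nums has length 6. Negative index -1 maps to positive index 6 + (-1) = 5. nums[5] = 47.

47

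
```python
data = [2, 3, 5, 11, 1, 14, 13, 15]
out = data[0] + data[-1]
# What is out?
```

data has length 8. data[0] = 2.
data has length 8. Negative index -1 maps to positive index 8 + (-1) = 7. data[7] = 15.
Sum: 2 + 15 = 17.

17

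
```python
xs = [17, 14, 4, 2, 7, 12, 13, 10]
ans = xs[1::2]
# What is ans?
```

xs has length 8. The slice xs[1::2] selects indices [1, 3, 5, 7] (1->14, 3->2, 5->12, 7->10), giving [14, 2, 12, 10].

[14, 2, 12, 10]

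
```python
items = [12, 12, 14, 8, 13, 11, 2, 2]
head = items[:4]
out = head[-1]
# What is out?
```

items has length 8. The slice items[:4] selects indices [0, 1, 2, 3] (0->12, 1->12, 2->14, 3->8), giving [12, 12, 14, 8]. So head = [12, 12, 14, 8]. Then head[-1] = 8.

8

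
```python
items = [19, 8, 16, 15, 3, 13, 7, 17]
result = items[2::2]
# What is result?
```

items has length 8. The slice items[2::2] selects indices [2, 4, 6] (2->16, 4->3, 6->7), giving [16, 3, 7].

[16, 3, 7]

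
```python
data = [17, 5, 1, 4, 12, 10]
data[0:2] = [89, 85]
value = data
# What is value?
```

data starts as [17, 5, 1, 4, 12, 10] (length 6). The slice data[0:2] covers indices [0, 1] with values [17, 5]. Replacing that slice with [89, 85] (same length) produces [89, 85, 1, 4, 12, 10].

[89, 85, 1, 4, 12, 10]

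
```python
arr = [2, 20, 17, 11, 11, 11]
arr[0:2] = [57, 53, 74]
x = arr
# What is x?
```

arr starts as [2, 20, 17, 11, 11, 11] (length 6). The slice arr[0:2] covers indices [0, 1] with values [2, 20]. Replacing that slice with [57, 53, 74] (different length) produces [57, 53, 74, 17, 11, 11, 11].

[57, 53, 74, 17, 11, 11, 11]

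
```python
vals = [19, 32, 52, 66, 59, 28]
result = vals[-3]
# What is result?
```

vals has length 6. Negative index -3 maps to positive index 6 + (-3) = 3. vals[3] = 66.

66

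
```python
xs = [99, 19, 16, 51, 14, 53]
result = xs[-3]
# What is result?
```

xs has length 6. Negative index -3 maps to positive index 6 + (-3) = 3. xs[3] = 51.

51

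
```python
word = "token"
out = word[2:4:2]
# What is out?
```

word has length 5. The slice word[2:4:2] selects indices [2] (2->'k'), giving 'k'.

'k'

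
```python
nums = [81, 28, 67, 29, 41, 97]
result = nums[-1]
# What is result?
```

nums has length 6. Negative index -1 maps to positive index 6 + (-1) = 5. nums[5] = 97.

97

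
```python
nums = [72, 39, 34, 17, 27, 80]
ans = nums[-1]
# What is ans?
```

nums has length 6. Negative index -1 maps to positive index 6 + (-1) = 5. nums[5] = 80.

80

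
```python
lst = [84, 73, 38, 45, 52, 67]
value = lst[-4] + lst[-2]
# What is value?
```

lst has length 6. Negative index -4 maps to positive index 6 + (-4) = 2. lst[2] = 38.
lst has length 6. Negative index -2 maps to positive index 6 + (-2) = 4. lst[4] = 52.
Sum: 38 + 52 = 90.

90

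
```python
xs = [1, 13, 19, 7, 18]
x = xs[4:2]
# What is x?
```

xs has length 5. The slice xs[4:2] resolves to an empty index range, so the result is [].

[]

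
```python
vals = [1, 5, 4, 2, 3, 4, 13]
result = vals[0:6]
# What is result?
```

vals has length 7. The slice vals[0:6] selects indices [0, 1, 2, 3, 4, 5] (0->1, 1->5, 2->4, 3->2, 4->3, 5->4), giving [1, 5, 4, 2, 3, 4].

[1, 5, 4, 2, 3, 4]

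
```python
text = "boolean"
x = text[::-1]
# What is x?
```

text has length 7. The slice text[::-1] selects indices [6, 5, 4, 3, 2, 1, 0] (6->'n', 5->'a', 4->'e', 3->'l', 2->'o', 1->'o', 0->'b'), giving 'naeloob'.

'naeloob'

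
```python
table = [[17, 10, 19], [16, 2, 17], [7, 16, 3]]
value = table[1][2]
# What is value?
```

table[1] = [16, 2, 17]. Taking column 2 of that row yields 17.

17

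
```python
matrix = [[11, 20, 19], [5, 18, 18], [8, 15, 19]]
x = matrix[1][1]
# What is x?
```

matrix[1] = [5, 18, 18]. Taking column 1 of that row yields 18.

18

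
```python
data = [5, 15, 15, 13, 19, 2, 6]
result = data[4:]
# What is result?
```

data has length 7. The slice data[4:] selects indices [4, 5, 6] (4->19, 5->2, 6->6), giving [19, 2, 6].

[19, 2, 6]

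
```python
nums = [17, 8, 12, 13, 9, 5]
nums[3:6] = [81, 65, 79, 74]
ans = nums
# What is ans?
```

nums starts as [17, 8, 12, 13, 9, 5] (length 6). The slice nums[3:6] covers indices [3, 4, 5] with values [13, 9, 5]. Replacing that slice with [81, 65, 79, 74] (different length) produces [17, 8, 12, 81, 65, 79, 74].

[17, 8, 12, 81, 65, 79, 74]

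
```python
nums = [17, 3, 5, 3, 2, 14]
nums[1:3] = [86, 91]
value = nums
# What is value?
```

nums starts as [17, 3, 5, 3, 2, 14] (length 6). The slice nums[1:3] covers indices [1, 2] with values [3, 5]. Replacing that slice with [86, 91] (same length) produces [17, 86, 91, 3, 2, 14].

[17, 86, 91, 3, 2, 14]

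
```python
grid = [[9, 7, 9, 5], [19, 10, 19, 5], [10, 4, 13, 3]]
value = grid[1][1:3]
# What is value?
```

grid[1] = [19, 10, 19, 5]. grid[1] has length 4. The slice grid[1][1:3] selects indices [1, 2] (1->10, 2->19), giving [10, 19].

[10, 19]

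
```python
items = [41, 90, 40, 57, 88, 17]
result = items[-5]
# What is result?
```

items has length 6. Negative index -5 maps to positive index 6 + (-5) = 1. items[1] = 90.

90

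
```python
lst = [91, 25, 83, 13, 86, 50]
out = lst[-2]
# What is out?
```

lst has length 6. Negative index -2 maps to positive index 6 + (-2) = 4. lst[4] = 86.

86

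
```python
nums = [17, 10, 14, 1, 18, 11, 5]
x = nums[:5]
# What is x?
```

nums has length 7. The slice nums[:5] selects indices [0, 1, 2, 3, 4] (0->17, 1->10, 2->14, 3->1, 4->18), giving [17, 10, 14, 1, 18].

[17, 10, 14, 1, 18]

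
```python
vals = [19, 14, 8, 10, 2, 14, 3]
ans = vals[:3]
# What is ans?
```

vals has length 7. The slice vals[:3] selects indices [0, 1, 2] (0->19, 1->14, 2->8), giving [19, 14, 8].

[19, 14, 8]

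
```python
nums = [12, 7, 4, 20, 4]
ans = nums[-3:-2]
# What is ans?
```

nums has length 5. The slice nums[-3:-2] selects indices [2] (2->4), giving [4].

[4]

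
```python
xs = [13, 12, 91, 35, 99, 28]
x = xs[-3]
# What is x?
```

xs has length 6. Negative index -3 maps to positive index 6 + (-3) = 3. xs[3] = 35.

35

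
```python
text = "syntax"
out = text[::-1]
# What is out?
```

text has length 6. The slice text[::-1] selects indices [5, 4, 3, 2, 1, 0] (5->'x', 4->'a', 3->'t', 2->'n', 1->'y', 0->'s'), giving 'xatnys'.

'xatnys'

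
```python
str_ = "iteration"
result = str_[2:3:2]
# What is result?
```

str_ has length 9. The slice str_[2:3:2] selects indices [2] (2->'e'), giving 'e'.

'e'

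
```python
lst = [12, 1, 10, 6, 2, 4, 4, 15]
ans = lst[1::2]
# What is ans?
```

lst has length 8. The slice lst[1::2] selects indices [1, 3, 5, 7] (1->1, 3->6, 5->4, 7->15), giving [1, 6, 4, 15].

[1, 6, 4, 15]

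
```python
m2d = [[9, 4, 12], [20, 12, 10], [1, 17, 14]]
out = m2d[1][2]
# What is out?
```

m2d[1] = [20, 12, 10]. Taking column 2 of that row yields 10.

10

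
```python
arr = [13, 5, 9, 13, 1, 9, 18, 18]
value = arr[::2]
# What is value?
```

arr has length 8. The slice arr[::2] selects indices [0, 2, 4, 6] (0->13, 2->9, 4->1, 6->18), giving [13, 9, 1, 18].

[13, 9, 1, 18]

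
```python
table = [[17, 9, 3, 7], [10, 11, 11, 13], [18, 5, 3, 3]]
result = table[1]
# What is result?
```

table has 3 rows. Row 1 is [10, 11, 11, 13].

[10, 11, 11, 13]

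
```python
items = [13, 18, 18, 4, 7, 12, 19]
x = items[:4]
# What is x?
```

items has length 7. The slice items[:4] selects indices [0, 1, 2, 3] (0->13, 1->18, 2->18, 3->4), giving [13, 18, 18, 4].

[13, 18, 18, 4]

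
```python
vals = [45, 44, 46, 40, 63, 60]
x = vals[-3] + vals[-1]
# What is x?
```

vals has length 6. Negative index -3 maps to positive index 6 + (-3) = 3. vals[3] = 40.
vals has length 6. Negative index -1 maps to positive index 6 + (-1) = 5. vals[5] = 60.
Sum: 40 + 60 = 100.

100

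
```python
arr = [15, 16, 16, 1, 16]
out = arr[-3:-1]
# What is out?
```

arr has length 5. The slice arr[-3:-1] selects indices [2, 3] (2->16, 3->1), giving [16, 1].

[16, 1]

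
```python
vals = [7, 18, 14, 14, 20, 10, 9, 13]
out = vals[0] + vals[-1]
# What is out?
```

vals has length 8. vals[0] = 7.
vals has length 8. Negative index -1 maps to positive index 8 + (-1) = 7. vals[7] = 13.
Sum: 7 + 13 = 20.

20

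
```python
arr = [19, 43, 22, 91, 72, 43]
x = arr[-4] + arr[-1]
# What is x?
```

arr has length 6. Negative index -4 maps to positive index 6 + (-4) = 2. arr[2] = 22.
arr has length 6. Negative index -1 maps to positive index 6 + (-1) = 5. arr[5] = 43.
Sum: 22 + 43 = 65.

65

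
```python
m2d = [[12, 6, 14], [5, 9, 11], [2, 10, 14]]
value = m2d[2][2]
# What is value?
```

m2d[2] = [2, 10, 14]. Taking column 2 of that row yields 14.

14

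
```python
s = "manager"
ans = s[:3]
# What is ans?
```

s has length 7. The slice s[:3] selects indices [0, 1, 2] (0->'m', 1->'a', 2->'n'), giving 'man'.

'man'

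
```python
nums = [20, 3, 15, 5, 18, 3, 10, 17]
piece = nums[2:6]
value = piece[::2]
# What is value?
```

nums has length 8. The slice nums[2:6] selects indices [2, 3, 4, 5] (2->15, 3->5, 4->18, 5->3), giving [15, 5, 18, 3]. So piece = [15, 5, 18, 3]. piece has length 4. The slice piece[::2] selects indices [0, 2] (0->15, 2->18), giving [15, 18].

[15, 18]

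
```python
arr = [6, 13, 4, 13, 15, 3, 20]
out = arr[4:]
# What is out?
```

arr has length 7. The slice arr[4:] selects indices [4, 5, 6] (4->15, 5->3, 6->20), giving [15, 3, 20].

[15, 3, 20]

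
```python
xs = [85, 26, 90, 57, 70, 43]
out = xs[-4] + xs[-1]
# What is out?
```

xs has length 6. Negative index -4 maps to positive index 6 + (-4) = 2. xs[2] = 90.
xs has length 6. Negative index -1 maps to positive index 6 + (-1) = 5. xs[5] = 43.
Sum: 90 + 43 = 133.

133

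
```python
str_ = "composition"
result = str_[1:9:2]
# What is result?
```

str_ has length 11. The slice str_[1:9:2] selects indices [1, 3, 5, 7] (1->'o', 3->'p', 5->'s', 7->'t'), giving 'opst'.

'opst'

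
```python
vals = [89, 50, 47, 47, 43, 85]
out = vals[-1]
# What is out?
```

vals has length 6. Negative index -1 maps to positive index 6 + (-1) = 5. vals[5] = 85.

85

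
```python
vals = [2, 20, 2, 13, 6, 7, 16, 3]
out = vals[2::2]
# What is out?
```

vals has length 8. The slice vals[2::2] selects indices [2, 4, 6] (2->2, 4->6, 6->16), giving [2, 6, 16].

[2, 6, 16]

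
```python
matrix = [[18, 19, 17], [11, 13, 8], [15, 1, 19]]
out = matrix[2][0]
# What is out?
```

matrix[2] = [15, 1, 19]. Taking column 0 of that row yields 15.

15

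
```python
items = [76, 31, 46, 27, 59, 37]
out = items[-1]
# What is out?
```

items has length 6. Negative index -1 maps to positive index 6 + (-1) = 5. items[5] = 37.

37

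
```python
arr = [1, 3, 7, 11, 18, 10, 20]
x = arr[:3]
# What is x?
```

arr has length 7. The slice arr[:3] selects indices [0, 1, 2] (0->1, 1->3, 2->7), giving [1, 3, 7].

[1, 3, 7]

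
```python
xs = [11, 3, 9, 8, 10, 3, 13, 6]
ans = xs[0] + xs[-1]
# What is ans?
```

xs has length 8. xs[0] = 11.
xs has length 8. Negative index -1 maps to positive index 8 + (-1) = 7. xs[7] = 6.
Sum: 11 + 6 = 17.

17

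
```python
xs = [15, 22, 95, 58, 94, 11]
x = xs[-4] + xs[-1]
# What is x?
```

xs has length 6. Negative index -4 maps to positive index 6 + (-4) = 2. xs[2] = 95.
xs has length 6. Negative index -1 maps to positive index 6 + (-1) = 5. xs[5] = 11.
Sum: 95 + 11 = 106.

106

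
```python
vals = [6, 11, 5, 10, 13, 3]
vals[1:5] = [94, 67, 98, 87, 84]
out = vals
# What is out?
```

vals starts as [6, 11, 5, 10, 13, 3] (length 6). The slice vals[1:5] covers indices [1, 2, 3, 4] with values [11, 5, 10, 13]. Replacing that slice with [94, 67, 98, 87, 84] (different length) produces [6, 94, 67, 98, 87, 84, 3].

[6, 94, 67, 98, 87, 84, 3]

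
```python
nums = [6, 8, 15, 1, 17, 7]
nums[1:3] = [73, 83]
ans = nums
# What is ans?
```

nums starts as [6, 8, 15, 1, 17, 7] (length 6). The slice nums[1:3] covers indices [1, 2] with values [8, 15]. Replacing that slice with [73, 83] (same length) produces [6, 73, 83, 1, 17, 7].

[6, 73, 83, 1, 17, 7]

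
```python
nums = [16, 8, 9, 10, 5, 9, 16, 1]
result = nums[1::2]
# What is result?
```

nums has length 8. The slice nums[1::2] selects indices [1, 3, 5, 7] (1->8, 3->10, 5->9, 7->1), giving [8, 10, 9, 1].

[8, 10, 9, 1]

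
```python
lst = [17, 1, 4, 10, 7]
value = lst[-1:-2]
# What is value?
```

lst has length 5. The slice lst[-1:-2] resolves to an empty index range, so the result is [].

[]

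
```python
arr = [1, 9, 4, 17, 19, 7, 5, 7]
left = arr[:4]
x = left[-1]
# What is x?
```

arr has length 8. The slice arr[:4] selects indices [0, 1, 2, 3] (0->1, 1->9, 2->4, 3->17), giving [1, 9, 4, 17]. So left = [1, 9, 4, 17]. Then left[-1] = 17.

17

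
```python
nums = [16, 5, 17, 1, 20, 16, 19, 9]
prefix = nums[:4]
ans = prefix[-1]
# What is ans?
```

nums has length 8. The slice nums[:4] selects indices [0, 1, 2, 3] (0->16, 1->5, 2->17, 3->1), giving [16, 5, 17, 1]. So prefix = [16, 5, 17, 1]. Then prefix[-1] = 1.

1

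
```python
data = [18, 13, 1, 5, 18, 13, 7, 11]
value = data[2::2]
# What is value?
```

data has length 8. The slice data[2::2] selects indices [2, 4, 6] (2->1, 4->18, 6->7), giving [1, 18, 7].

[1, 18, 7]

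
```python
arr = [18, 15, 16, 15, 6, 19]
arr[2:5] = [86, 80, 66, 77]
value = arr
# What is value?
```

arr starts as [18, 15, 16, 15, 6, 19] (length 6). The slice arr[2:5] covers indices [2, 3, 4] with values [16, 15, 6]. Replacing that slice with [86, 80, 66, 77] (different length) produces [18, 15, 86, 80, 66, 77, 19].

[18, 15, 86, 80, 66, 77, 19]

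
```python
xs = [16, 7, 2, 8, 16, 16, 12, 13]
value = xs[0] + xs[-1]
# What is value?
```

xs has length 8. xs[0] = 16.
xs has length 8. Negative index -1 maps to positive index 8 + (-1) = 7. xs[7] = 13.
Sum: 16 + 13 = 29.

29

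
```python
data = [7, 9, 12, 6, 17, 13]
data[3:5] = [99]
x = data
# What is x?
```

data starts as [7, 9, 12, 6, 17, 13] (length 6). The slice data[3:5] covers indices [3, 4] with values [6, 17]. Replacing that slice with [99] (different length) produces [7, 9, 12, 99, 13].

[7, 9, 12, 99, 13]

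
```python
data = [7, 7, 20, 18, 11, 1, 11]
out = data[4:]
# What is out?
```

data has length 7. The slice data[4:] selects indices [4, 5, 6] (4->11, 5->1, 6->11), giving [11, 1, 11].

[11, 1, 11]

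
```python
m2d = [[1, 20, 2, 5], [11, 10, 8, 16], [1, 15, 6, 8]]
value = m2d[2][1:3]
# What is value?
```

m2d[2] = [1, 15, 6, 8]. m2d[2] has length 4. The slice m2d[2][1:3] selects indices [1, 2] (1->15, 2->6), giving [15, 6].

[15, 6]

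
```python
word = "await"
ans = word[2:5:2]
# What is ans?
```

word has length 5. The slice word[2:5:2] selects indices [2, 4] (2->'a', 4->'t'), giving 'at'.

'at'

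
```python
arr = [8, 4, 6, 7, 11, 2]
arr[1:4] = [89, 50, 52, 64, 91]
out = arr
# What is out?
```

arr starts as [8, 4, 6, 7, 11, 2] (length 6). The slice arr[1:4] covers indices [1, 2, 3] with values [4, 6, 7]. Replacing that slice with [89, 50, 52, 64, 91] (different length) produces [8, 89, 50, 52, 64, 91, 11, 2].

[8, 89, 50, 52, 64, 91, 11, 2]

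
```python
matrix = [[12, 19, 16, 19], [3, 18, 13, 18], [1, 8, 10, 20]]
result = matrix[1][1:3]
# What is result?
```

matrix[1] = [3, 18, 13, 18]. matrix[1] has length 4. The slice matrix[1][1:3] selects indices [1, 2] (1->18, 2->13), giving [18, 13].

[18, 13]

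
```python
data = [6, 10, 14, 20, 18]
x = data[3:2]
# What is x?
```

data has length 5. The slice data[3:2] resolves to an empty index range, so the result is [].

[]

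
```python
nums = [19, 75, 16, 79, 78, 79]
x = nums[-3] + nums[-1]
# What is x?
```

nums has length 6. Negative index -3 maps to positive index 6 + (-3) = 3. nums[3] = 79.
nums has length 6. Negative index -1 maps to positive index 6 + (-1) = 5. nums[5] = 79.
Sum: 79 + 79 = 158.

158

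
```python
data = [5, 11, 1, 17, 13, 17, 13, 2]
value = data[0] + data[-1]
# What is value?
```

data has length 8. data[0] = 5.
data has length 8. Negative index -1 maps to positive index 8 + (-1) = 7. data[7] = 2.
Sum: 5 + 2 = 7.

7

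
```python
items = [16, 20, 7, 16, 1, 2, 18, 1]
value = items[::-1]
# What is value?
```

items has length 8. The slice items[::-1] selects indices [7, 6, 5, 4, 3, 2, 1, 0] (7->1, 6->18, 5->2, 4->1, 3->16, 2->7, 1->20, 0->16), giving [1, 18, 2, 1, 16, 7, 20, 16].

[1, 18, 2, 1, 16, 7, 20, 16]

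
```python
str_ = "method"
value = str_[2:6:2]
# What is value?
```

str_ has length 6. The slice str_[2:6:2] selects indices [2, 4] (2->'t', 4->'o'), giving 'to'.

'to'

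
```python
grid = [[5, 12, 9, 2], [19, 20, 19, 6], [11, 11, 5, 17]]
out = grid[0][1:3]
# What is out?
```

grid[0] = [5, 12, 9, 2]. grid[0] has length 4. The slice grid[0][1:3] selects indices [1, 2] (1->12, 2->9), giving [12, 9].

[12, 9]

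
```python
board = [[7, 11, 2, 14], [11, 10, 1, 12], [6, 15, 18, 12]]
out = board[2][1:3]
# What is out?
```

board[2] = [6, 15, 18, 12]. board[2] has length 4. The slice board[2][1:3] selects indices [1, 2] (1->15, 2->18), giving [15, 18].

[15, 18]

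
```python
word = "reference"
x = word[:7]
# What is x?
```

word has length 9. The slice word[:7] selects indices [0, 1, 2, 3, 4, 5, 6] (0->'r', 1->'e', 2->'f', 3->'e', 4->'r', 5->'e', 6->'n'), giving 'referen'.

'referen'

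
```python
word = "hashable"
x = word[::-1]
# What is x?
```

word has length 8. The slice word[::-1] selects indices [7, 6, 5, 4, 3, 2, 1, 0] (7->'e', 6->'l', 5->'b', 4->'a', 3->'h', 2->'s', 1->'a', 0->'h'), giving 'elbahsah'.

'elbahsah'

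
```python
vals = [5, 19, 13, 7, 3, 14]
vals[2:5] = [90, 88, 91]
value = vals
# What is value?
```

vals starts as [5, 19, 13, 7, 3, 14] (length 6). The slice vals[2:5] covers indices [2, 3, 4] with values [13, 7, 3]. Replacing that slice with [90, 88, 91] (same length) produces [5, 19, 90, 88, 91, 14].

[5, 19, 90, 88, 91, 14]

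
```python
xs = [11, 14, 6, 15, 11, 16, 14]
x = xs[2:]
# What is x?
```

xs has length 7. The slice xs[2:] selects indices [2, 3, 4, 5, 6] (2->6, 3->15, 4->11, 5->16, 6->14), giving [6, 15, 11, 16, 14].

[6, 15, 11, 16, 14]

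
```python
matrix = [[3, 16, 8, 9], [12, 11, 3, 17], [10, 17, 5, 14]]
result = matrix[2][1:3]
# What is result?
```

matrix[2] = [10, 17, 5, 14]. matrix[2] has length 4. The slice matrix[2][1:3] selects indices [1, 2] (1->17, 2->5), giving [17, 5].

[17, 5]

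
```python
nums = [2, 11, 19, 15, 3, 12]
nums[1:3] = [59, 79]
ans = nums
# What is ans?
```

nums starts as [2, 11, 19, 15, 3, 12] (length 6). The slice nums[1:3] covers indices [1, 2] with values [11, 19]. Replacing that slice with [59, 79] (same length) produces [2, 59, 79, 15, 3, 12].

[2, 59, 79, 15, 3, 12]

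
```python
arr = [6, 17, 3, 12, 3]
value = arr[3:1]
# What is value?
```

arr has length 5. The slice arr[3:1] resolves to an empty index range, so the result is [].

[]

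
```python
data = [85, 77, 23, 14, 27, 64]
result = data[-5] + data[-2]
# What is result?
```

data has length 6. Negative index -5 maps to positive index 6 + (-5) = 1. data[1] = 77.
data has length 6. Negative index -2 maps to positive index 6 + (-2) = 4. data[4] = 27.
Sum: 77 + 27 = 104.

104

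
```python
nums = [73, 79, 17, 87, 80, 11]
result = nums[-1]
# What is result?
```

nums has length 6. Negative index -1 maps to positive index 6 + (-1) = 5. nums[5] = 11.

11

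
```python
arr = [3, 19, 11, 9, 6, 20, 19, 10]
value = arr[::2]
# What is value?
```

arr has length 8. The slice arr[::2] selects indices [0, 2, 4, 6] (0->3, 2->11, 4->6, 6->19), giving [3, 11, 6, 19].

[3, 11, 6, 19]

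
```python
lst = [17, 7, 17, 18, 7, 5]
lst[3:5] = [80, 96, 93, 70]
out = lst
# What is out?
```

lst starts as [17, 7, 17, 18, 7, 5] (length 6). The slice lst[3:5] covers indices [3, 4] with values [18, 7]. Replacing that slice with [80, 96, 93, 70] (different length) produces [17, 7, 17, 80, 96, 93, 70, 5].

[17, 7, 17, 80, 96, 93, 70, 5]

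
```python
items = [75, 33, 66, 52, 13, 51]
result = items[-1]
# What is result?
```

items has length 6. Negative index -1 maps to positive index 6 + (-1) = 5. items[5] = 51.

51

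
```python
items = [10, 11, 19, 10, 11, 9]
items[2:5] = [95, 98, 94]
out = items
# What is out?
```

items starts as [10, 11, 19, 10, 11, 9] (length 6). The slice items[2:5] covers indices [2, 3, 4] with values [19, 10, 11]. Replacing that slice with [95, 98, 94] (same length) produces [10, 11, 95, 98, 94, 9].

[10, 11, 95, 98, 94, 9]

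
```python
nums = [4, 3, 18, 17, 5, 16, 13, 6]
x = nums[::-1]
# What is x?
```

nums has length 8. The slice nums[::-1] selects indices [7, 6, 5, 4, 3, 2, 1, 0] (7->6, 6->13, 5->16, 4->5, 3->17, 2->18, 1->3, 0->4), giving [6, 13, 16, 5, 17, 18, 3, 4].

[6, 13, 16, 5, 17, 18, 3, 4]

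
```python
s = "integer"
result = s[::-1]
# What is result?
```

s has length 7. The slice s[::-1] selects indices [6, 5, 4, 3, 2, 1, 0] (6->'r', 5->'e', 4->'g', 3->'e', 2->'t', 1->'n', 0->'i'), giving 'regetni'.

'regetni'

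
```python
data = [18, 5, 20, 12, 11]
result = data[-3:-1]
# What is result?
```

data has length 5. The slice data[-3:-1] selects indices [2, 3] (2->20, 3->12), giving [20, 12].

[20, 12]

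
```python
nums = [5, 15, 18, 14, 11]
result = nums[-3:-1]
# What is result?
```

nums has length 5. The slice nums[-3:-1] selects indices [2, 3] (2->18, 3->14), giving [18, 14].

[18, 14]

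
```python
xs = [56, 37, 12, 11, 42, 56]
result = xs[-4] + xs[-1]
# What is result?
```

xs has length 6. Negative index -4 maps to positive index 6 + (-4) = 2. xs[2] = 12.
xs has length 6. Negative index -1 maps to positive index 6 + (-1) = 5. xs[5] = 56.
Sum: 12 + 56 = 68.

68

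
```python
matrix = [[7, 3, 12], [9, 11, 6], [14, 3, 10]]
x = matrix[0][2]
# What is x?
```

matrix[0] = [7, 3, 12]. Taking column 2 of that row yields 12.

12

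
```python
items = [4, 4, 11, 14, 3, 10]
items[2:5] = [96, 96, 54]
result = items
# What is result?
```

items starts as [4, 4, 11, 14, 3, 10] (length 6). The slice items[2:5] covers indices [2, 3, 4] with values [11, 14, 3]. Replacing that slice with [96, 96, 54] (same length) produces [4, 4, 96, 96, 54, 10].

[4, 4, 96, 96, 54, 10]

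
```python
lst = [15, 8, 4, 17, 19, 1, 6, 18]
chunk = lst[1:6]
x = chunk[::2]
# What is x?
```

lst has length 8. The slice lst[1:6] selects indices [1, 2, 3, 4, 5] (1->8, 2->4, 3->17, 4->19, 5->1), giving [8, 4, 17, 19, 1]. So chunk = [8, 4, 17, 19, 1]. chunk has length 5. The slice chunk[::2] selects indices [0, 2, 4] (0->8, 2->17, 4->1), giving [8, 17, 1].

[8, 17, 1]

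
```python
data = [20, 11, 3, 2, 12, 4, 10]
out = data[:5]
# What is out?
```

data has length 7. The slice data[:5] selects indices [0, 1, 2, 3, 4] (0->20, 1->11, 2->3, 3->2, 4->12), giving [20, 11, 3, 2, 12].

[20, 11, 3, 2, 12]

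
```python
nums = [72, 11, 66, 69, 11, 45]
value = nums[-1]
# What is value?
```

nums has length 6. Negative index -1 maps to positive index 6 + (-1) = 5. nums[5] = 45.

45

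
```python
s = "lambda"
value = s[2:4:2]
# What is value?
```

s has length 6. The slice s[2:4:2] selects indices [2] (2->'m'), giving 'm'.

'm'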